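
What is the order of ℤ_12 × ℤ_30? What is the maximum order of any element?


|ℤ_12 × ℤ_30| = 12 × 30 = 360
Max element order = lcm(12,30) = 60
Cyclic? No (gcd=6)

|ℤ_12×ℤ_30| = 360, max element order = 60


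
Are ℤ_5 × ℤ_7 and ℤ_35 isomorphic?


Comparing ℤ_5 × ℤ_7 and ℤ_35:
gcd(5,7) = 1, so ℤ_5 × ℤ_7 ≅ ℤ_35 (CRT)

Yes, ℤ_5 × ℤ_7 ≅ ℤ_35


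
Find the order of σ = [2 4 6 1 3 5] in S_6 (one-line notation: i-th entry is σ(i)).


Cycle decomposition: (1 2 4) (3 6 5)
Cycle lengths: 3, 3
Order = lcm(3, 3) = 3

ord(σ) = 3


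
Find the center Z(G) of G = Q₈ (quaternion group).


Z(G) = {g ∈ G | gx = xg for all x ∈ G}
In Q₈ = {±1, ±i, ±j, ±k}, only ±1 commute with every element

Z(Q₈ (quaternion group)) = {1, -1}


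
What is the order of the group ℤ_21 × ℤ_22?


|A × B| = |A| · |B|
|ℤ_21 × ℤ_22| = 21 × 22 = 462

|ℤ_21 × ℤ_22| = 462


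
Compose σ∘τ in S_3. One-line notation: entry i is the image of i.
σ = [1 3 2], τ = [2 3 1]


σ∘τ: apply τ first, then σ
1 →τ 2 →σ 3
2 →τ 3 →σ 2
3 →τ 1 →σ 1

σ∘τ = [3 2 1]


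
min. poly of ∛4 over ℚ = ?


∛4 satisfies x³ - 4 = 0, irreducible over ℚ (no rational root; 4 is not a perfect cube)

Minimal polynomial: x³ - 4


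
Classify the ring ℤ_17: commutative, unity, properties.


ℤ_17 is a commutative ring with unity 1; 17 is prime, so ℤ_17 is a field (hence an integral domain)
Commutative: Yes
Integral domain: Yes
Has unity: Yes

ℤ_17: Commutative=Yes, Unity=Yes


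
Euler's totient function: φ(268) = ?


Factor n: 268 = 2^2 × 67
φ(n) = n · ∏(1 - 1/p) over distinct primes p | n
φ(268) = 268 · (1 - 1/2) · (1 - 1/67) = 132

φ(268) = 132


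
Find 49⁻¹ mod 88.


Use the extended Euclidean algorithm to write 1 = 49·s + 88·t; then s mod 88 is the inverse.
Euclidean algorithm:
  49 = 0·88 + 49
  88 = 1·49 + 39
  49 = 1·39 + 10
  39 = 3·10 + 9
  10 = 1·9 + 1
  9 = 9·1 + 0
gcd(49,88) = 1
Back-substitution gives: 49·(9) + 88·(-5) = 1
So 49⁻¹ ≡ 9 ≡ 9 (mod 88)
Check: 49 × 9 = 441 ≡ 1 (mod 88) ✓

49⁻¹ ≡ 9 (mod 88)


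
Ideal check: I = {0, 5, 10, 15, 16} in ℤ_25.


Check ideal conditions for I = {0, 5, 10, 15, 16} in ℤ_25:
(1) I is an additive subgroup? No
(2) For r ∈ ℤ_25 and a ∈ I: r·a ∈ I? No  [counterexample: r=2, a=10, r·a mod 25 = 20 ∉ I]

No, I is not an ideal of ℤ_25


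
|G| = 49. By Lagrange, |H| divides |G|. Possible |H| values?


Lagrange's theorem: |H| divides |G|
|G| = 49
Divisors of 49: 1, 7, 49

Possible subgroup orders: {1, 7, 49}


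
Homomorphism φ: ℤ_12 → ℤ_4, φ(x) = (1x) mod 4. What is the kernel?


Kernel = preimage of identity
ker(φ) = {x ∈ ℤ_12 : 1x ≡ 0 (mod 4)}. Since 4 | 12, φ is well-defined. The kernel is the cyclic subgroup ⟨4⟩ of ℤ_12 (order 3), i.e. {0, 4, 8}

ker(φ) = {0, 4, 8}


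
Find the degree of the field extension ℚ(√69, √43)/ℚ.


[ℚ(√69,√43):ℚ] = [ℚ(√69,√43):ℚ(√69)]·[ℚ(√69):ℚ] = 2·2 = 4

[ℚ(√69, √43)/ℚ] = 4


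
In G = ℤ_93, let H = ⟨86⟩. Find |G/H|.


|⟨86⟩| = n / gcd(86, 93) = 93 / 1 = 93
H is normal (ℤ_93 is abelian).
|G/H| = |G| / |H| = 93 / 93 = 1

|G/H| = 1


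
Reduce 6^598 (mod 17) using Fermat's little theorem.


Fermat's little theorem: if p is prime and gcd(a,p)=1, then a^(p-1) ≡ 1 (mod p)
p = 17 is prime, gcd(6,17) = 1
Reduce exponent: 598 mod 16 = 6
So 6^598 ≡ 6^6 (mod 17)
6^6 mod 17 = 8

6^598 ≡ 8 (mod 17)


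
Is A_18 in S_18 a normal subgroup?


H = A_18 in S_18
A_18 has index 2 in S_18, and every subgroup of index 2 is normal

Yes, normal subgroup


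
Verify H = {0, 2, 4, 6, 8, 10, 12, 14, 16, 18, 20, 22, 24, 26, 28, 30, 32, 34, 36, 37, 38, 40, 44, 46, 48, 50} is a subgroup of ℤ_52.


Subgroup test for H = {0, 2, 4, 6, 8, 10, 12, 14, 16, 18, 20, 22, 24, 26, 28, 30, 32, 34, 36, 37, 38, 40, 44, 46, 48, 50} in (ℤ_52, +):
(1) 0 ∈ H? Yes
(2) Closure: for all a,b ∈ H, (a+b) mod 52 ∈ H? No  [counterexample: 2 + 37 = 39 ∉ H]
(3) Inverses: for all a ∈ H, -a mod 52 ∈ H? No

No, H is not a subgroup of ℤ_52


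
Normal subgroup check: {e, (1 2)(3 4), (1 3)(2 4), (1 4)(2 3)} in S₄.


H = {e, (1 2)(3 4), (1 3)(2 4), (1 4)(2 3)} in S₄
This is the Klein four-group V₄; it is normal in S₄ (it is a union of conjugacy classes)

Yes, normal subgroup


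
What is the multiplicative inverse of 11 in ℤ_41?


Use the extended Euclidean algorithm to write 1 = 11·s + 41·t; then s mod 41 is the inverse.
Euclidean algorithm:
  11 = 0·41 + 11
  41 = 3·11 + 8
  11 = 1·8 + 3
  8 = 2·3 + 2
  3 = 1·2 + 1
  2 = 2·1 + 0
gcd(11,41) = 1
Back-substitution gives: 11·(15) + 41·(-4) = 1
So 11⁻¹ ≡ 15 ≡ 15 (mod 41)
Check: 11 × 15 = 165 ≡ 1 (mod 41) ✓

11⁻¹ ≡ 15 (mod 41)


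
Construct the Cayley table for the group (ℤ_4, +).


Elements: {0, 1, 2, 3}
Operation: addition mod 4
Entry (a, b) = (a + b) mod 4

Cayley table:
  | 0 | 1 | 2 | 3
0 | 0 | 1 | 2 | 3
1 | 1 | 2 | 3 | 0
2 | 2 | 3 | 0 | 1
3 | 3 | 0 | 1 | 2


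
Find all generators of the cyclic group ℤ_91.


g generates ℤ_n iff gcd(g,n) = 1
Prime factors of 91: 7, 13
Generators are g ∈ {1,...,90} not divisible by any of these primes.
Generators: {1, 2, 3, 4, 5, 6, 8, 9, 10, 11, 12, 15, 16, 17, 18, 19, 20, 22, 23, 24, 25, 27, 29, 30, 31, 32, 33, 34, 36, 37, 38, 40, 41, 43, 44, 45, 46, 47, 48, 50, 51, 53, 54, 55, 57, 58, 59, 60, 61, 62, 64, 66, 67, 68, 69, 71, 72, 73, 74, 75, 76, 79, 80, 81, 82, 83, 85, 86, 87, 88, 89, 90}
Number of generators = φ(91) = 72

Generators of ℤ_91 = {1, 2, 3, 4, 5, 6, 8, 9, 10, 11, 12, 15, 16, 17, 18, 19, 20, 22, 23, 24, 25, 27, 29, 30, 31, 32, 33, 34, 36, 37, 38, 40, 41, 43, 44, 45, 46, 47, 48, 50, 51, 53, 54, 55, 57, 58, 59, 60, 61, 62, 64, 66, 67, 68, 69, 71, 72, 73, 74, 75, 76, 79, 80, 81, 82, 83, 85, 86, 87, 88, 89, 90}


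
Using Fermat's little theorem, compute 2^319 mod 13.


Fermat's little theorem: if p is prime and gcd(a,p)=1, then a^(p-1) ≡ 1 (mod p)
p = 13 is prime, gcd(2,13) = 1
Reduce exponent: 319 mod 12 = 7
So 2^319 ≡ 2^7 (mod 13)
2^7 mod 13 = 11

2^319 ≡ 11 (mod 13)


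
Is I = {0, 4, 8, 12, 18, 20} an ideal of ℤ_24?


Check ideal conditions for I = {0, 4, 8, 12, 18, 20} in ℤ_24:
(1) I is an additive subgroup? No
(2) For r ∈ ℤ_24 and a ∈ I: r·a ∈ I? No  [counterexample: r=2, a=8, r·a mod 24 = 16 ∉ I]

No, I is not an ideal of ℤ_24


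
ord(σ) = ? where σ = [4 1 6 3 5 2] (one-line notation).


Cycle decomposition: (1 4 3 6 2)
Cycle lengths: 5
Order = lcm(5) = 5

ord(σ) = 5


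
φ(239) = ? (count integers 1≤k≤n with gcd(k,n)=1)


Factor n: 239 = 239
φ(n) = n · ∏(1 - 1/p) over distinct primes p | n
φ(239) = 239 · (1 - 1/239) = 238

φ(239) = 238


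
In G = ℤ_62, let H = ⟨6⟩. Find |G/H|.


|⟨6⟩| = n / gcd(6, 62) = 62 / 2 = 31
H is normal (ℤ_62 is abelian).
|G/H| = |G| / |H| = 62 / 31 = 2

|G/H| = 2


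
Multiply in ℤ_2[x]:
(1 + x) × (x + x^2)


Expand and collect like terms; reduce coefficients mod 2:
x^0: 1·0 = 0 ≡ 0 (mod 2)
x^1: 1·1 + 1·0 = 1 ≡ 1 (mod 2)
x^2: 1·1 + 1·1 = 2 ≡ 0 (mod 2)
x^3: 1·1 = 1 ≡ 1 (mod 2)
Result: x + x^3

f · g = x + x^3


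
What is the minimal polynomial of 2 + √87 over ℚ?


Let α = 2 + √87. Then α - 2 = √87, so (α - 2)² = 87, giving α² - 4α - 83 = 0. Degree 2 and α ∉ ℚ, so this is the minimal polynomial.

Minimal polynomial: x² - 4x - 83


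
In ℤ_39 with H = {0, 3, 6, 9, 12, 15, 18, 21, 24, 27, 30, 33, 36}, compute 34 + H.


34 + H = {34 + h (mod 39) : h ∈ H}
34+0=34, 34+3=37, 34+6=1, 34+9=4, 34+12=7, 34+15=10, 34+18=13, 34+21=16, 34+24=19, 34+27=22, 34+30=25, 34+33=28, 34+36=31
34 + H = {1, 4, 7, 10, 13, 16, 19, 22, 25, 28, 31, 34, 37} = 1 + H

34 + H = {1, 4, 7, 10, 13, 16, 19, 22, 25, 28, 31, 34, 37}


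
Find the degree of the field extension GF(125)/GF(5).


GF(125) = GF(5^3), so the extension degree is 3

[GF(125)/GF(5)] = 3


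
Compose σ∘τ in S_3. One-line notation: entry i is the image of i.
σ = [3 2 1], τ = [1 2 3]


σ∘τ: apply τ first, then σ
1 →τ 1 →σ 3
2 →τ 2 →σ 2
3 →τ 3 →σ 1

σ∘τ = [3 2 1]


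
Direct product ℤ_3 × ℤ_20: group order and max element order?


|ℤ_3 × ℤ_20| = 3 × 20 = 60
Max element order = lcm(3,20) = 60
Cyclic? Yes (gcd=1)

|ℤ_3×ℤ_20| = 60, max element order = 60


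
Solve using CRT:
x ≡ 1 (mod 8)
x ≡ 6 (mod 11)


m₁ = 8, m₂ = 11, gcd = 1, so CRT applies. M = m₁·m₂ = 88
Let M₁ = M/m₁ = 11, M₂ = M/m₂ = 8
Find y₁ ≡ M₁⁻¹ (mod m₁): 11⁻¹ ≡ 3 (mod 8)
Find y₂ ≡ M₂⁻¹ (mod m₂): 8⁻¹ ≡ 7 (mod 11)
x = a₁·M₁·y₁ + a₂·M₂·y₂ = 1·11·3 + 6·8·7 = 369
Reduce mod 88: x ≡ 17
Check: 17 mod 8 = 1 ✓, 17 mod 11 = 6 ✓

x ≡ 17 (mod 88)


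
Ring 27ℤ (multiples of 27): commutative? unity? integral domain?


27ℤ is a commutative ring under +,× but has no multiplicative identity (1 ∉ 27ℤ); it has no zero divisors, but without unity it is not an integral domain
Commutative: Yes
Integral domain: No
Has unity: No

27ℤ (multiples of 27): Commutative=Yes, Unity=No


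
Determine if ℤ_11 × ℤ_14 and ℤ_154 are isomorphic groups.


Comparing ℤ_11 × ℤ_14 and ℤ_154:
gcd(11,14) = 1, so ℤ_11 × ℤ_14 ≅ ℤ_154 (CRT)

Yes, ℤ_11 × ℤ_14 ≅ ℤ_154


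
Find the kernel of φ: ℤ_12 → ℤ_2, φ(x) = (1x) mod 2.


Kernel = preimage of identity
ker(φ) = {x ∈ ℤ_12 : 1x ≡ 0 (mod 2)}. Since 2 | 12, φ is well-defined. The kernel is the cyclic subgroup ⟨2⟩ of ℤ_12 (order 6), i.e. {0, 2, 4, 6, 8, 10}

ker(φ) = {0, 2, 4, 6, 8, 10}


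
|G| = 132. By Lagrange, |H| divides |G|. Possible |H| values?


Lagrange's theorem: |H| divides |G|
|G| = 132
Divisors of 132: 1, 2, 3, 4, 6, 11, 12, 22, 33, 44, 66, 132

Possible subgroup orders: {1, 2, 3, 4, 6, 11, 12, 22, 33, 44, 66, 132}


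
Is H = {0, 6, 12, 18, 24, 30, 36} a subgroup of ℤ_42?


Subgroup test for H = {0, 6, 12, 18, 24, 30, 36} in (ℤ_42, +):
(1) 0 ∈ H? Yes
(2) Closure: for all a,b ∈ H, (a+b) mod 42 ∈ H? Yes
(3) Inverses: for all a ∈ H, -a mod 42 ∈ H? Yes

Yes, H is a subgroup of ℤ_42


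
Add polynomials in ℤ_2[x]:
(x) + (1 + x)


Add coefficients mod 2:
x^0: 0 + 1 = 1 (mod 2)
x^1: 1 + 1 = 0 (mod 2)
Result: 1

f + g = 1


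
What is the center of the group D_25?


Z(G) = {g ∈ G | gx = xg for all x ∈ G}
For odd n, Z(D_n) = {e}: no nontrivial rotation commutes with all reflections

Z(D_25) = {e}


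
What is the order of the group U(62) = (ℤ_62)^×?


U(n) is the group of units mod n; |U(n)| = φ(n)
|U(62)| = φ(62) = 30

|U(62) = (ℤ_62)^×| = 30


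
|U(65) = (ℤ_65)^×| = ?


U(n) is the group of units mod n; |U(n)| = φ(n)
|U(65)| = φ(65) = 48

|U(65) = (ℤ_65)^×| = 48


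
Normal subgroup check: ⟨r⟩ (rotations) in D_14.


H = ⟨r⟩ (rotations) in D_14
The rotation subgroup ⟨r⟩ has index 2 in D_14, so it is normal

Yes, normal subgroup


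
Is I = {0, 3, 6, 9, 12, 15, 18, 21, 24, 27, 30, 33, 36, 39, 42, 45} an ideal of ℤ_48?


Check ideal conditions for I = {0, 3, 6, 9, 12, 15, 18, 21, 24, 27, 30, 33, 36, 39, 42, 45} in ℤ_48:
(1) I is an additive subgroup? Yes
(2) For r ∈ ℤ_48 and a ∈ I: r·a ∈ I? Yes

Yes, I is an ideal of ℤ_48


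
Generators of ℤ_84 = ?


g generates ℤ_n iff gcd(g,n) = 1
Prime factors of 84: 2, 3, 7
Generators are g ∈ {1,...,83} not divisible by any of these primes.
Generators: {1, 5, 11, 13, 17, 19, 23, 25, 29, 31, 37, 41, 43, 47, 53, 55, 59, 61, 65, 67, 71, 73, 79, 83}
Number of generators = φ(84) = 24

Generators of ℤ_84 = {1, 5, 11, 13, 17, 19, 23, 25, 29, 31, 37, 41, 43, 47, 53, 55, 59, 61, 65, 67, 71, 73, 79, 83}


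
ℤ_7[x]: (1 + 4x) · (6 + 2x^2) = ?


Expand and collect like terms; reduce coefficients mod 7:
x^0: 1·6 = 6 ≡ 6 (mod 7)
x^1: 1·0 + 4·6 = 24 ≡ 3 (mod 7)
x^2: 1·2 + 4·0 = 2 ≡ 2 (mod 7)
x^3: 4·2 = 8 ≡ 1 (mod 7)
Result: 6 + 3x + 2x^2 + x^3

f · g = 6 + 3x + 2x^2 + x^3


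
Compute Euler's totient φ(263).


Factor n: 263 = 263
φ(n) = n · ∏(1 - 1/p) over distinct primes p | n
φ(263) = 263 · (1 - 1/263) = 262

φ(263) = 262


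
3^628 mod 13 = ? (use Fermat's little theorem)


Fermat's little theorem: if p is prime and gcd(a,p)=1, then a^(p-1) ≡ 1 (mod p)
p = 13 is prime, gcd(3,13) = 1
Reduce exponent: 628 mod 12 = 4
So 3^628 ≡ 3^4 (mod 13)
3^4 mod 13 = 3

3^628 ≡ 3 (mod 13)


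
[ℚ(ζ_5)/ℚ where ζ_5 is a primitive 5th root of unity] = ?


[ℚ(ζ_n):ℚ] = deg Φ_n(x) = φ(n). Here φ(5) = 4

[ℚ(ζ_5)/ℚ where ζ_5 is a primitive 5th root of unity] = 4


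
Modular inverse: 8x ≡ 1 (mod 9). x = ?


Use the extended Euclidean algorithm to write 1 = 8·s + 9·t; then s mod 9 is the inverse.
Euclidean algorithm:
  8 = 0·9 + 8
  9 = 1·8 + 1
  8 = 8·1 + 0
gcd(8,9) = 1
Back-substitution gives: 8·(-1) + 9·(1) = 1
So 8⁻¹ ≡ -1 ≡ 8 (mod 9)
Check: 8 × 8 = 64 ≡ 1 (mod 9) ✓

8⁻¹ ≡ 8 (mod 9)


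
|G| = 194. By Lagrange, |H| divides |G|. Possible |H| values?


Lagrange's theorem: |H| divides |G|
|G| = 194
Divisors of 194: 1, 2, 97, 194

Possible subgroup orders: {1, 2, 97, 194}


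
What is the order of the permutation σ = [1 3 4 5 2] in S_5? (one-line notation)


Cycle decomposition: (2 3 4 5)
Cycle lengths: 4
Order = lcm(4) = 4

ord(σ) = 4


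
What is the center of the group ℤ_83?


Z(G) = {g ∈ G | gx = xg for all x ∈ G}
ℤ_83 is abelian, so Z(G) = G

Z(ℤ_83) = ℤ_83


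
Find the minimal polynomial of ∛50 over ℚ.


∛50 satisfies x³ - 50 = 0, irreducible over ℚ (no rational root; 50 is not a perfect cube)

Minimal polynomial: x³ - 50


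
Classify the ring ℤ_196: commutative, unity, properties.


ℤ_196 is a commutative ring with unity 1; 196 = 2×98 is composite, so 2·98 ≡ 0 gives zero divisors (not an integral domain)
Commutative: Yes
Integral domain: No
Has unity: Yes

ℤ_196: Commutative=Yes, Unity=Yes


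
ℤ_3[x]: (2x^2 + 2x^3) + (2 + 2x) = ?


Add coefficients mod 3:
x^0: 0 + 2 = 2 (mod 3)
x^1: 0 + 2 = 2 (mod 3)
x^2: 2 + 0 = 2 (mod 3)
x^3: 2 + 0 = 2 (mod 3)
Result: 2 + 2x + 2x^2 + 2x^3

f + g = 2 + 2x + 2x^2 + 2x^3


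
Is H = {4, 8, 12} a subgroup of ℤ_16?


Subgroup test for H = {4, 8, 12} in (ℤ_16, +):
(1) 0 ∈ H? No
(2) Closure: for all a,b ∈ H, (a+b) mod 16 ∈ H? No  [counterexample: 4 + 12 = 0 ∉ H]
(3) Inverses: for all a ∈ H, -a mod 16 ∈ H? Yes

No, H is not a subgroup of ℤ_16


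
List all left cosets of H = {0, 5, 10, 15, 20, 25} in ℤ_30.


H = {0, 5, 10, 15, 20, 25}, |H| = 6
Number of cosets = |G|/|H| = 30/6 = 5
0 + H = {0, 5, 10, 15, 20, 25}
1 + H = {1, 6, 11, 16, 21, 26}
2 + H = {2, 7, 12, 17, 22, 27}
3 + H = {3, 8, 13, 18, 23, 28}
4 + H = {4, 9, 14, 19, 24, 29}

Cosets: 0+H={0,5,10,15,20,25}; 1+H={1,6,11,16,21,26}; 2+H={2,7,12,17,22,27}; 3+H={3,8,13,18,23,28}; 4+H={4,9,14,19,24,29}


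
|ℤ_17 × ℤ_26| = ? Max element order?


|ℤ_17 × ℤ_26| = 17 × 26 = 442
Max element order = lcm(17,26) = 442
Cyclic? Yes (gcd=1)

|ℤ_17×ℤ_26| = 442, max element order = 442


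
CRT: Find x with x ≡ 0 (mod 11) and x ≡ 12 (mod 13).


m₁ = 11, m₂ = 13, gcd = 1, so CRT applies. M = m₁·m₂ = 143
Let M₁ = M/m₁ = 13, M₂ = M/m₂ = 11
Find y₁ ≡ M₁⁻¹ (mod m₁): 13⁻¹ ≡ 6 (mod 11)
Find y₂ ≡ M₂⁻¹ (mod m₂): 11⁻¹ ≡ 6 (mod 13)
x = a₁·M₁·y₁ + a₂·M₂·y₂ = 0·13·6 + 12·11·6 = 792
Reduce mod 143: x ≡ 77
Check: 77 mod 11 = 0 ✓, 77 mod 13 = 12 ✓

x ≡ 77 (mod 143)


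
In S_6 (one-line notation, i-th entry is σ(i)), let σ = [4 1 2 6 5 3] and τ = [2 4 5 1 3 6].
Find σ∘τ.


σ∘τ: apply τ first, then σ
1 →τ 2 →σ 1
2 →τ 4 →σ 6
3 →τ 5 →σ 5
4 →τ 1 →σ 4
5 →τ 3 →σ 2
6 →τ 6 →σ 3

σ∘τ = [1 6 5 4 2 3]


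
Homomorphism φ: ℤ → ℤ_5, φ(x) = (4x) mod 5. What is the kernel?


Kernel = preimage of identity
ker(φ) = {x ∈ ℤ : 4x ≡ 0 (mod 5)}. gcd(4,5) = 1, so 4x ≡ 0 (mod 5) ⟺ x ≡ 0 (mod 5/1 = 5). Hence ker(φ) = 5ℤ

ker(φ) = 5ℤ


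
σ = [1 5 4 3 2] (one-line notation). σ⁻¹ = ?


To find σ⁻¹, swap domain and range:
σ(1) = 1 → σ⁻¹(1) = 1
σ(2) = 5 → σ⁻¹(5) = 2
σ(3) = 4 → σ⁻¹(4) = 3
σ(4) = 3 → σ⁻¹(3) = 4
σ(5) = 2 → σ⁻¹(2) = 5

σ⁻¹ = [1 5 4 3 2]


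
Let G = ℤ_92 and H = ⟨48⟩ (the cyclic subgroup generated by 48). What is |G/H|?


|⟨48⟩| = n / gcd(48, 92) = 92 / 4 = 23
H is normal (ℤ_92 is abelian).
|G/H| = |G| / |H| = 92 / 23 = 4

|G/H| = 4


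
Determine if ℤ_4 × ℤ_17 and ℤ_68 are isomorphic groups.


Comparing ℤ_4 × ℤ_17 and ℤ_68:
gcd(4,17) = 1, so ℤ_4 × ℤ_17 ≅ ℤ_68 (CRT)

Yes, ℤ_4 × ℤ_17 ≅ ℤ_68


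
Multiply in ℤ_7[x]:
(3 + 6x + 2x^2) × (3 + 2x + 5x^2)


Expand and collect like terms; reduce coefficients mod 7:
x^0: 3·3 = 9 ≡ 2 (mod 7)
x^1: 3·2 + 6·3 = 24 ≡ 3 (mod 7)
x^2: 3·5 + 6·2 + 2·3 = 33 ≡ 5 (mod 7)
x^3: 6·5 + 2·2 = 34 ≡ 6 (mod 7)
x^4: 2·5 = 10 ≡ 3 (mod 7)
Result: 2 + 3x + 5x^2 + 6x^3 + 3x^4

f · g = 2 + 3x + 5x^2 + 6x^3 + 3x^4


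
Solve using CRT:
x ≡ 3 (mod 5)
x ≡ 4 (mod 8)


m₁ = 5, m₂ = 8, gcd = 1, so CRT applies. M = m₁·m₂ = 40
Let M₁ = M/m₁ = 8, M₂ = M/m₂ = 5
Find y₁ ≡ M₁⁻¹ (mod m₁): 8⁻¹ ≡ 2 (mod 5)
Find y₂ ≡ M₂⁻¹ (mod m₂): 5⁻¹ ≡ 5 (mod 8)
x = a₁·M₁·y₁ + a₂·M₂·y₂ = 3·8·2 + 4·5·5 = 148
Reduce mod 40: x ≡ 28
Check: 28 mod 5 = 3 ✓, 28 mod 8 = 4 ✓

x ≡ 28 (mod 40)


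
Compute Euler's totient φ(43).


Factor n: 43 = 43
φ(n) = n · ∏(1 - 1/p) over distinct primes p | n
φ(43) = 43 · (1 - 1/43) = 42

φ(43) = 42


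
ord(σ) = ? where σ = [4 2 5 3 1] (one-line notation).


Cycle decomposition: (1 4 3 5)
Cycle lengths: 4
Order = lcm(4) = 4

ord(σ) = 4


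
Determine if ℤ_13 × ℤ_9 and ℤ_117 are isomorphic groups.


Comparing ℤ_13 × ℤ_9 and ℤ_117:
gcd(13,9) = 1, so ℤ_13 × ℤ_9 ≅ ℤ_117 (CRT)

Yes, ℤ_13 × ℤ_9 ≅ ℤ_117


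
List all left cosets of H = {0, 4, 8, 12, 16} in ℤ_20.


H = {0, 4, 8, 12, 16}, |H| = 5
Number of cosets = |G|/|H| = 20/5 = 4
0 + H = {0, 4, 8, 12, 16}
1 + H = {1, 5, 9, 13, 17}
2 + H = {2, 6, 10, 14, 18}
3 + H = {3, 7, 11, 15, 19}

Cosets: 0+H={0,4,8,12,16}; 1+H={1,5,9,13,17}; 2+H={2,6,10,14,18}; 3+H={3,7,11,15,19}


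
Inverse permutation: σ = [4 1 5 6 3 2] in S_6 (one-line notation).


To find σ⁻¹, swap domain and range:
σ(1) = 4 → σ⁻¹(4) = 1
σ(2) = 1 → σ⁻¹(1) = 2
σ(3) = 5 → σ⁻¹(5) = 3
σ(4) = 6 → σ⁻¹(6) = 4
σ(5) = 3 → σ⁻¹(3) = 5
σ(6) = 2 → σ⁻¹(2) = 6

σ⁻¹ = [2 6 5 1 3 4]


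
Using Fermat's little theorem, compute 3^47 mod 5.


Fermat's little theorem: if p is prime and gcd(a,p)=1, then a^(p-1) ≡ 1 (mod p)
p = 5 is prime, gcd(3,5) = 1
Reduce exponent: 47 mod 4 = 3
So 3^47 ≡ 3^3 (mod 5)
3^3 mod 5 = 2

3^47 ≡ 2 (mod 5)


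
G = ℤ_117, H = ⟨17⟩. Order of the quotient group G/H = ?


|⟨17⟩| = n / gcd(17, 117) = 117 / 1 = 117
H is normal (ℤ_117 is abelian).
|G/H| = |G| / |H| = 117 / 117 = 1

|G/H| = 1


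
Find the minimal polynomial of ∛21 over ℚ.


∛21 satisfies x³ - 21 = 0, irreducible over ℚ (no rational root; 21 is not a perfect cube)

Minimal polynomial: x³ - 21


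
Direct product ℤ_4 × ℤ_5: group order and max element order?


|ℤ_4 × ℤ_5| = 4 × 5 = 20
Max element order = lcm(4,5) = 20
Cyclic? Yes (gcd=1)

|ℤ_4×ℤ_5| = 20, max element order = 20


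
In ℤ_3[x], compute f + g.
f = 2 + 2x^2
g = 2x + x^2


Add coefficients mod 3:
x^0: 2 + 0 = 2 (mod 3)
x^1: 0 + 2 = 2 (mod 3)
x^2: 2 + 1 = 0 (mod 3)
Result: 2 + 2x

f + g = 2 + 2x


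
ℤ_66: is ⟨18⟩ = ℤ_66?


g generates ℤ_n iff gcd(g, n) = 1
gcd(18, 66) = 6
Since gcd = 6 ≠ 1, ⟨18⟩ has order 11 < 66, so 18 is not a generator.

No, 18 does not generate ℤ_66


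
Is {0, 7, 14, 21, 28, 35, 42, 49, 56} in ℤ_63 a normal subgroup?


H = {0, 7, 14, 21, 28, 35, 42, 49, 56} in ℤ_63
ℤ_63 is abelian; every subgroup of an abelian group is normal

Yes, normal subgroup


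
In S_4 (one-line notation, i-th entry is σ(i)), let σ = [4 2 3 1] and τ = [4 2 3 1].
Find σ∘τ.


σ∘τ: apply τ first, then σ
1 →τ 4 →σ 1
2 →τ 2 →σ 2
3 →τ 3 →σ 3
4 →τ 1 →σ 4

σ∘τ = [1 2 3 4]


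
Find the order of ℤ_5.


ℤ_n has n elements.

|ℤ_5| = 5


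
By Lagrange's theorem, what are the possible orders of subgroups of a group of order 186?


Lagrange's theorem: |H| divides |G|
|G| = 186
Divisors of 186: 1, 2, 3, 6, 31, 62, 93, 186

Possible subgroup orders: {1, 2, 3, 6, 31, 62, 93, 186}


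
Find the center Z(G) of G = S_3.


Z(G) = {g ∈ G | gx = xg for all x ∈ G}
S_n is non-abelian for n ≥ 3; Z(S_3) is trivial

Z(S_3) = {e}


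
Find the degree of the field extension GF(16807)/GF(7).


GF(16807) = GF(7^5), so the extension degree is 5

[GF(16807)/GF(7)] = 5


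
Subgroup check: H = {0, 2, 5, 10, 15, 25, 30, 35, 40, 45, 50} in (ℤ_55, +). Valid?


Subgroup test for H = {0, 2, 5, 10, 15, 25, 30, 35, 40, 45, 50} in (ℤ_55, +):
(1) 0 ∈ H? Yes
(2) Closure: for all a,b ∈ H, (a+b) mod 55 ∈ H? No  [counterexample: 2 + 2 = 4 ∉ H]
(3) Inverses: for all a ∈ H, -a mod 55 ∈ H? No

No, H is not a subgroup of ℤ_55


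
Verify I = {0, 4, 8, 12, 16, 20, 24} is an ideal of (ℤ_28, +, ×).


Check ideal conditions for I = {0, 4, 8, 12, 16, 20, 24} in ℤ_28:
(1) I is an additive subgroup? Yes
(2) For r ∈ ℤ_28 and a ∈ I: r·a ∈ I? Yes

Yes, I is an ideal of ℤ_28


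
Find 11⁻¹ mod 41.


Use the extended Euclidean algorithm to write 1 = 11·s + 41·t; then s mod 41 is the inverse.
Euclidean algorithm:
  11 = 0·41 + 11
  41 = 3·11 + 8
  11 = 1·8 + 3
  8 = 2·3 + 2
  3 = 1·2 + 1
  2 = 2·1 + 0
gcd(11,41) = 1
Back-substitution gives: 11·(15) + 41·(-4) = 1
So 11⁻¹ ≡ 15 ≡ 15 (mod 41)
Check: 11 × 15 = 165 ≡ 1 (mod 41) ✓

11⁻¹ ≡ 15 (mod 41)


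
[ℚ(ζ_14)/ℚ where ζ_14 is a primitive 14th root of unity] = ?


[ℚ(ζ_n):ℚ] = deg Φ_n(x) = φ(n). Here φ(14) = 6

[ℚ(ζ_14)/ℚ where ζ_14 is a primitive 14th root of unity] = 6


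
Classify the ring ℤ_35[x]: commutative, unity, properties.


ℤ_35 has zero divisors (5·7 ≡ 0), and these lift to constant zero divisors in ℤ_35[x]; so not an integral domain
Commutative: Yes
Integral domain: No
Has unity: Yes

ℤ_35[x]: Commutative=Yes, Unity=Yes


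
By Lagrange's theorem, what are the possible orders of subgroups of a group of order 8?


Lagrange's theorem: |H| divides |G|
|G| = 8
Divisors of 8: 1, 2, 4, 8

Possible subgroup orders: {1, 2, 4, 8}


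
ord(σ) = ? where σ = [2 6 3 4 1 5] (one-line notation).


Cycle decomposition: (1 2 6 5)
Cycle lengths: 4
Order = lcm(4) = 4

ord(σ) = 4


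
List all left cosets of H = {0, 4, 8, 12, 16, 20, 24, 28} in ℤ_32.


H = {0, 4, 8, 12, 16, 20, 24, 28}, |H| = 8
Number of cosets = |G|/|H| = 32/8 = 4
0 + H = {0, 4, 8, 12, 16, 20, 24, 28}
1 + H = {1, 5, 9, 13, 17, 21, 25, 29}
2 + H = {2, 6, 10, 14, 18, 22, 26, 30}
3 + H = {3, 7, 11, 15, 19, 23, 27, 31}

Cosets: 0+H={0,4,8,12,16,20,24,28}; 1+H={1,5,9,13,17,21,25,29}; 2+H={2,6,10,14,18,22,26,30}; 3+H={3,7,11,15,19,23,27,31}


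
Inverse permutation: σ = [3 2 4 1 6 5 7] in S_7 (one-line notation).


To find σ⁻¹, swap domain and range:
σ(1) = 3 → σ⁻¹(3) = 1
σ(2) = 2 → σ⁻¹(2) = 2
σ(3) = 4 → σ⁻¹(4) = 3
σ(4) = 1 → σ⁻¹(1) = 4
σ(5) = 6 → σ⁻¹(6) = 5
σ(6) = 5 → σ⁻¹(5) = 6
σ(7) = 7 → σ⁻¹(7) = 7

σ⁻¹ = [4 2 1 3 6 5 7]


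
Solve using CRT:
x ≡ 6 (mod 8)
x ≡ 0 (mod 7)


m₁ = 8, m₂ = 7, gcd = 1, so CRT applies. M = m₁·m₂ = 56
Let M₁ = M/m₁ = 7, M₂ = M/m₂ = 8
Find y₁ ≡ M₁⁻¹ (mod m₁): 7⁻¹ ≡ 7 (mod 8)
Find y₂ ≡ M₂⁻¹ (mod m₂): 8⁻¹ ≡ 1 (mod 7)
x = a₁·M₁·y₁ + a₂·M₂·y₂ = 6·7·7 + 0·8·1 = 294
Reduce mod 56: x ≡ 14
Check: 14 mod 8 = 6 ✓, 14 mod 7 = 0 ✓

x ≡ 14 (mod 56)


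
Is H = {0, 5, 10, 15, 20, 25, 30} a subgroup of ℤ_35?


Subgroup test for H = {0, 5, 10, 15, 20, 25, 30} in (ℤ_35, +):
(1) 0 ∈ H? Yes
(2) Closure: for all a,b ∈ H, (a+b) mod 35 ∈ H? Yes
(3) Inverses: for all a ∈ H, -a mod 35 ∈ H? Yes

Yes, H is a subgroup of ℤ_35


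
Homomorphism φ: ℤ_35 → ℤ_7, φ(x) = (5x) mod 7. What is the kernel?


Kernel = preimage of identity
ker(φ) = {x ∈ ℤ_35 : 5x ≡ 0 (mod 7)}. Since 7 | 35, φ is well-defined. The kernel is the cyclic subgroup ⟨7⟩ of ℤ_35 (order 5), i.e. {0, 7, 14, 21, 28}

ker(φ) = {0, 7, 14, 21, 28}


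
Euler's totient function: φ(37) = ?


Factor n: 37 = 37
φ(n) = n · ∏(1 - 1/p) over distinct primes p | n
φ(37) = 37 · (1 - 1/37) = 36

φ(37) = 36


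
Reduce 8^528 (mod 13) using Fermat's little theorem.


Fermat's little theorem: if p is prime and gcd(a,p)=1, then a^(p-1) ≡ 1 (mod p)
p = 13 is prime, gcd(8,13) = 1
Reduce exponent: 528 mod 12 = 0
So 8^528 ≡ 8^0 (mod 13)
8^0 = 1

8^528 ≡ 1 (mod 13)


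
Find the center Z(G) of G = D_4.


Z(G) = {g ∈ G | gx = xg for all x ∈ G}
For even n, Z(D_n) = {e, r^(n/2)}: the 180° rotation r^2 commutes with every reflection and rotation

Z(D_4) = {e, r^2}


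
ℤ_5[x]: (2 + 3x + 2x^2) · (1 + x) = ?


Expand and collect like terms; reduce coefficients mod 5:
x^0: 2·1 = 2 ≡ 2 (mod 5)
x^1: 2·1 + 3·1 = 5 ≡ 0 (mod 5)
x^2: 3·1 + 2·1 = 5 ≡ 0 (mod 5)
x^3: 2·1 = 2 ≡ 2 (mod 5)
Result: 2 + 2x^3

f · g = 2 + 2x^3


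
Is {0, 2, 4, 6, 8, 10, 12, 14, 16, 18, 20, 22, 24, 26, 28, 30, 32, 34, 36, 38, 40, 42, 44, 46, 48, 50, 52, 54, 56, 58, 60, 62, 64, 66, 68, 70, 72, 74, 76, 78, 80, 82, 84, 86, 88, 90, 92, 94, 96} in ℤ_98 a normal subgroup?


H = {0, 2, 4, 6, 8, 10, 12, 14, 16, 18, 20, 22, 24, 26, 28, 30, 32, 34, 36, 38, 40, 42, 44, 46, 48, 50, 52, 54, 56, 58, 60, 62, 64, 66, 68, 70, 72, 74, 76, 78, 80, 82, 84, 86, 88, 90, 92, 94, 96} in ℤ_98
ℤ_98 is abelian; every subgroup of an abelian group is normal

Yes, normal subgroup


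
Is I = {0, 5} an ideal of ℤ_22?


Check ideal conditions for I = {0, 5} in ℤ_22:
(1) I is an additive subgroup? No
(2) For r ∈ ℤ_22 and a ∈ I: r·a ∈ I? No  [counterexample: r=2, a=5, r·a mod 22 = 10 ∉ I]

No, I is not an ideal of ℤ_22


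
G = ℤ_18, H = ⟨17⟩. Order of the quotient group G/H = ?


|⟨17⟩| = n / gcd(17, 18) = 18 / 1 = 18
H is normal (ℤ_18 is abelian).
|G/H| = |G| / |H| = 18 / 18 = 1

|G/H| = 1


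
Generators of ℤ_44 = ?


g generates ℤ_n iff gcd(g,n) = 1
Prime factors of 44: 2, 11
Generators are g ∈ {1,...,43} not divisible by any of these primes.
Generators: {1, 3, 5, 7, 9, 13, 15, 17, 19, 21, 23, 25, 27, 29, 31, 35, 37, 39, 41, 43}
Number of generators = φ(44) = 20

Generators of ℤ_44 = {1, 3, 5, 7, 9, 13, 15, 17, 19, 21, 23, 25, 27, 29, 31, 35, 37, 39, 41, 43}


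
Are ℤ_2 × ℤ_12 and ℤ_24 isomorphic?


Comparing ℤ_2 × ℤ_12 and ℤ_24:
gcd(2,12) = 2 ≠ 1. Max element order in ℤ_2×ℤ_12 is lcm(2,12) = 12 < 24, so it has no element of order 24

No, ℤ_2 × ℤ_12 ≇ ℤ_24


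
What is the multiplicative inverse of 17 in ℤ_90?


Use the extended Euclidean algorithm to write 1 = 17·s + 90·t; then s mod 90 is the inverse.
Euclidean algorithm:
  17 = 0·90 + 17
  90 = 5·17 + 5
  17 = 3·5 + 2
  5 = 2·2 + 1
  2 = 2·1 + 0
gcd(17,90) = 1
Back-substitution gives: 17·(-37) + 90·(7) = 1
So 17⁻¹ ≡ -37 ≡ 53 (mod 90)
Check: 17 × 53 = 901 ≡ 1 (mod 90) ✓

17⁻¹ ≡ 53 (mod 90)


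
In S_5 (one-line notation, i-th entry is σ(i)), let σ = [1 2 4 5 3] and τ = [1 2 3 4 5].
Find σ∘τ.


σ∘τ: apply τ first, then σ
1 →τ 1 →σ 1
2 →τ 2 →σ 2
3 →τ 3 →σ 4
4 →τ 4 →σ 5
5 →τ 5 →σ 3

σ∘τ = [1 2 4 5 3]


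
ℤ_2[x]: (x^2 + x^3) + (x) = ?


Add coefficients mod 2:
x^0: 0 + 0 = 0 (mod 2)
x^1: 0 + 1 = 1 (mod 2)
x^2: 1 + 0 = 1 (mod 2)
x^3: 1 + 0 = 1 (mod 2)
Result: x + x^2 + x^3

f + g = x + x^2 + x^3


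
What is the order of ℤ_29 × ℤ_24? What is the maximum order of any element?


|ℤ_29 × ℤ_24| = 29 × 24 = 696
Max element order = lcm(29,24) = 696
Cyclic? Yes (gcd=1)

|ℤ_29×ℤ_24| = 696, max element order = 696


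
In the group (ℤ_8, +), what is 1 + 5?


Operation: addition mod 8
1 + 5 = (a + b) mod 8 with a = 1, b = 5

1 + 5 = 6


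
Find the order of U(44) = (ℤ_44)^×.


U(n) is the group of units mod n; |U(n)| = φ(n)
|U(44)| = φ(44) = 20

|U(44) = (ℤ_44)^×| = 20


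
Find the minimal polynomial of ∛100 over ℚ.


∛100 satisfies x³ - 100 = 0, irreducible over ℚ (no rational root; 100 is not a perfect cube)

Minimal polynomial: x³ - 100


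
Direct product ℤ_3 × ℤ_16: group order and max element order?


|ℤ_3 × ℤ_16| = 3 × 16 = 48
Max element order = lcm(3,16) = 48
Cyclic? Yes (gcd=1)

|ℤ_3×ℤ_16| = 48, max element order = 48


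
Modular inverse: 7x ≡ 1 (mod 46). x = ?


Use the extended Euclidean algorithm to write 1 = 7·s + 46·t; then s mod 46 is the inverse.
Euclidean algorithm:
  7 = 0·46 + 7
  46 = 6·7 + 4
  7 = 1·4 + 3
  4 = 1·3 + 1
  3 = 3·1 + 0
gcd(7,46) = 1
Back-substitution gives: 7·(-13) + 46·(2) = 1
So 7⁻¹ ≡ -13 ≡ 33 (mod 46)
Check: 7 × 33 = 231 ≡ 1 (mod 46) ✓

7⁻¹ ≡ 33 (mod 46)


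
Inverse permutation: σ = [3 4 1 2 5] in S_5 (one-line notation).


To find σ⁻¹, swap domain and range:
σ(1) = 3 → σ⁻¹(3) = 1
σ(2) = 4 → σ⁻¹(4) = 2
σ(3) = 1 → σ⁻¹(1) = 3
σ(4) = 2 → σ⁻¹(2) = 4
σ(5) = 5 → σ⁻¹(5) = 5

σ⁻¹ = [3 4 1 2 5]


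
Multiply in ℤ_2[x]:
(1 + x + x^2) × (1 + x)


Expand and collect like terms; reduce coefficients mod 2:
x^0: 1·1 = 1 ≡ 1 (mod 2)
x^1: 1·1 + 1·1 = 2 ≡ 0 (mod 2)
x^2: 1·1 + 1·1 = 2 ≡ 0 (mod 2)
x^3: 1·1 = 1 ≡ 1 (mod 2)
Result: 1 + x^3

f · g = 1 + x^3


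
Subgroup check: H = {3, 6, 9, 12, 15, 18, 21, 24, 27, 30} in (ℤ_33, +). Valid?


Subgroup test for H = {3, 6, 9, 12, 15, 18, 21, 24, 27, 30} in (ℤ_33, +):
(1) 0 ∈ H? No
(2) Closure: for all a,b ∈ H, (a+b) mod 33 ∈ H? No  [counterexample: 3 + 30 = 0 ∉ H]
(3) Inverses: for all a ∈ H, -a mod 33 ∈ H? Yes

No, H is not a subgroup of ℤ_33


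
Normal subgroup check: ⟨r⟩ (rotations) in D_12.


H = ⟨r⟩ (rotations) in D_12
The rotation subgroup ⟨r⟩ has index 2 in D_12, so it is normal

Yes, normal subgroup


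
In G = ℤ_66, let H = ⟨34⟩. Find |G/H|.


|⟨34⟩| = n / gcd(34, 66) = 66 / 2 = 33
H is normal (ℤ_66 is abelian).
|G/H| = |G| / |H| = 66 / 33 = 2

|G/H| = 2


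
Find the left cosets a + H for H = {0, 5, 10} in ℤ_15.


H = {0, 5, 10}, |H| = 3
Number of cosets = |G|/|H| = 15/3 = 5
0 + H = {0, 5, 10}
1 + H = {1, 6, 11}
2 + H = {2, 7, 12}
3 + H = {3, 8, 13}
4 + H = {4, 9, 14}

Cosets: 0+H={0,5,10}; 1+H={1,6,11}; 2+H={2,7,12}; 3+H={3,8,13}; 4+H={4,9,14}


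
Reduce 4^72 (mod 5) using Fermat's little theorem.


Fermat's little theorem: if p is prime and gcd(a,p)=1, then a^(p-1) ≡ 1 (mod p)
p = 5 is prime, gcd(4,5) = 1
Reduce exponent: 72 mod 4 = 0
So 4^72 ≡ 4^0 (mod 5)
4^0 = 1

4^72 ≡ 1 (mod 5)


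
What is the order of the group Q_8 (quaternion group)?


Q_8 = {±1, ±i, ±j, ±k}
|Q_8| = 8

|Q_8 (quaternion group)| = 8


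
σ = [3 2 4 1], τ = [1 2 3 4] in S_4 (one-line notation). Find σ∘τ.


σ∘τ: apply τ first, then σ
1 →τ 1 →σ 3
2 →τ 2 →σ 2
3 →τ 3 →σ 4
4 →τ 4 →σ 1

σ∘τ = [3 2 4 1]


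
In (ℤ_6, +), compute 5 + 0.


Operation: addition mod 6
5 + 0 = (a + b) mod 6 with a = 5, b = 0

5 + 0 = 5


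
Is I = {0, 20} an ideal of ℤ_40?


Check ideal conditions for I = {0, 20} in ℤ_40:
(1) I is an additive subgroup? Yes
(2) For r ∈ ℤ_40 and a ∈ I: r·a ∈ I? Yes

Yes, I is an ideal of ℤ_40


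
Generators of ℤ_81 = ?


g generates ℤ_n iff gcd(g,n) = 1
Prime factors of 81: 3
Generators are g ∈ {1,...,80} not divisible by any of these primes.
Generators: {1, 2, 4, 5, 7, 8, 10, 11, 13, 14, 16, 17, 19, 20, 22, 23, 25, 26, 28, 29, 31, 32, 34, 35, 37, 38, 40, 41, 43, 44, 46, 47, 49, 50, 52, 53, 55, 56, 58, 59, 61, 62, 64, 65, 67, 68, 70, 71, 73, 74, 76, 77, 79, 80}
Number of generators = φ(81) = 54

Generators of ℤ_81 = {1, 2, 4, 5, 7, 8, 10, 11, 13, 14, 16, 17, 19, 20, 22, 23, 25, 26, 28, 29, 31, 32, 34, 35, 37, 38, 40, 41, 43, 44, 46, 47, 49, 50, 52, 53, 55, 56, 58, 59, 61, 62, 64, 65, 67, 68, 70, 71, 73, 74, 76, 77, 79, 80}


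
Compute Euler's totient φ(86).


Factor n: 86 = 2 × 43
φ(n) = n · ∏(1 - 1/p) over distinct primes p | n
φ(86) = 86 · (1 - 1/2) · (1 - 1/43) = 42

φ(86) = 42


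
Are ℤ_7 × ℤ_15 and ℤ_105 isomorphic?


Comparing ℤ_7 × ℤ_15 and ℤ_105:
gcd(7,15) = 1, so ℤ_7 × ℤ_15 ≅ ℤ_105 (CRT)

Yes, ℤ_7 × ℤ_15 ≅ ℤ_105


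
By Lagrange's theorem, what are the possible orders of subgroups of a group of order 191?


Lagrange's theorem: |H| divides |G|
|G| = 191
Divisors of 191: 1, 191

Possible subgroup orders: {1, 191}


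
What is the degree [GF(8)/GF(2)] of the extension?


GF(8) = GF(2^3), so the extension degree is 3

[GF(8)/GF(2)] = 3


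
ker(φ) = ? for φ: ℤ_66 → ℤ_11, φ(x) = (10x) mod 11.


Kernel = preimage of identity
ker(φ) = {x ∈ ℤ_66 : 10x ≡ 0 (mod 11)}. Since 11 | 66, φ is well-defined. The kernel is the cyclic subgroup ⟨11⟩ of ℤ_66 (order 6), i.e. {0, 11, 22, 33, 44, 55}

ker(φ) = {0, 11, 22, 33, 44, 55}


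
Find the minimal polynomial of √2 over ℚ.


√2 satisfies x² - 2 = 0, irreducible over ℚ since 2 is squarefree

Minimal polynomial: x² - 2


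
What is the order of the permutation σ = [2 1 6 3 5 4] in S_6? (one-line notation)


Cycle decomposition: (1 2) (3 6 4)
Cycle lengths: 2, 3
Order = lcm(2, 3) = 6

ord(σ) = 6


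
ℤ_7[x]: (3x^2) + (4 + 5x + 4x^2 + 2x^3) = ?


Add coefficients mod 7:
x^0: 0 + 4 = 4 (mod 7)
x^1: 0 + 5 = 5 (mod 7)
x^2: 3 + 4 = 0 (mod 7)
x^3: 0 + 2 = 2 (mod 7)
Result: 4 + 5x + 2x^3

f + g = 4 + 5x + 2x^3


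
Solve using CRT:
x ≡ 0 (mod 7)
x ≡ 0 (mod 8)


m₁ = 7, m₂ = 8, gcd = 1, so CRT applies. M = m₁·m₂ = 56
Let M₁ = M/m₁ = 8, M₂ = M/m₂ = 7
Find y₁ ≡ M₁⁻¹ (mod m₁): 8⁻¹ ≡ 1 (mod 7)
Find y₂ ≡ M₂⁻¹ (mod m₂): 7⁻¹ ≡ 7 (mod 8)
x = a₁·M₁·y₁ + a₂·M₂·y₂ = 0·8·1 + 0·7·7 = 0
Reduce mod 56: x ≡ 0
Check: 0 mod 7 = 0 ✓, 0 mod 8 = 0 ✓

x ≡ 0 (mod 56)


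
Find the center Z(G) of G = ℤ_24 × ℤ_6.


Z(G) = {g ∈ G | gx = xg for all x ∈ G}
Direct product of abelian groups is abelian, so Z(G) = G

Z(ℤ_24 × ℤ_6) = ℤ_24 × ℤ_6


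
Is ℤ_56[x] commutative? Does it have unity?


ℤ_56 has zero divisors (2·28 ≡ 0), and these lift to constant zero divisors in ℤ_56[x]; so not an integral domain
Commutative: Yes
Integral domain: No
Has unity: Yes

ℤ_56[x]: Commutative=Yes, Unity=Yes


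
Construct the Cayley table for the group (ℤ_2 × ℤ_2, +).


Elements: {(0,0), (0,1), (1,0), (1,1)}
Operation: componentwise addition mod (2, 2)
Entry (a, b) = ((a₁+b₁) mod 2, (a₂+b₂) mod 2)

Cayley table:
      | (0,0) | (0,1) | (1,0) | (1,1)
(0,0) | (0,0) | (0,1) | (1,0) | (1,1)
(0,1) | (0,1) | (0,0) | (1,1) | (1,0)
(1,0) | (1,0) | (1,1) | (0,0) | (0,1)
(1,1) | (1,1) | (1,0) | (0,1) | (0,0)


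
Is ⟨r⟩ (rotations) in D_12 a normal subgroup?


H = ⟨r⟩ (rotations) in D_12
The rotation subgroup ⟨r⟩ has index 2 in D_12, so it is normal

Yes, normal subgroup


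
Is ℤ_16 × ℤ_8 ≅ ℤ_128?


Comparing ℤ_16 × ℤ_8 and ℤ_128:
gcd(16,8) = 8 ≠ 1. Max element order in ℤ_16×ℤ_8 is lcm(16,8) = 16 < 128, so it has no element of order 128

No, ℤ_16 × ℤ_8 ≇ ℤ_128


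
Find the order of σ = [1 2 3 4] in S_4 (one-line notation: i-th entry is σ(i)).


Cycle decomposition: identity (all elements fixed)
Order = 1 (identity has order 1)

ord(σ) = 1


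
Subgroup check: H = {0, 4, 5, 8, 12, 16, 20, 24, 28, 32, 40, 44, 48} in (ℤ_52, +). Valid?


Subgroup test for H = {0, 4, 5, 8, 12, 16, 20, 24, 28, 32, 40, 44, 48} in (ℤ_52, +):
(1) 0 ∈ H? Yes
(2) Closure: for all a,b ∈ H, (a+b) mod 52 ∈ H? No  [counterexample: 4 + 5 = 9 ∉ H]
(3) Inverses: for all a ∈ H, -a mod 52 ∈ H? No

No, H is not a subgroup of ℤ_52


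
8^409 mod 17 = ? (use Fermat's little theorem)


Fermat's little theorem: if p is prime and gcd(a,p)=1, then a^(p-1) ≡ 1 (mod p)
p = 17 is prime, gcd(8,17) = 1
Reduce exponent: 409 mod 16 = 9
So 8^409 ≡ 8^9 (mod 17)
8^9 mod 17 = 8

8^409 ≡ 8 (mod 17)


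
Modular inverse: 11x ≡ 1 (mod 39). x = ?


Use the extended Euclidean algorithm to write 1 = 11·s + 39·t; then s mod 39 is the inverse.
Euclidean algorithm:
  11 = 0·39 + 11
  39 = 3·11 + 6
  11 = 1·6 + 5
  6 = 1·5 + 1
  5 = 5·1 + 0
gcd(11,39) = 1
Back-substitution gives: 11·(-7) + 39·(2) = 1
So 11⁻¹ ≡ -7 ≡ 32 (mod 39)
Check: 11 × 32 = 352 ≡ 1 (mod 39) ✓

11⁻¹ ≡ 32 (mod 39)


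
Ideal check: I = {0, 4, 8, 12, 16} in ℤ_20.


Check ideal conditions for I = {0, 4, 8, 12, 16} in ℤ_20:
(1) I is an additive subgroup? Yes
(2) For r ∈ ℤ_20 and a ∈ I: r·a ∈ I? Yes

Yes, I is an ideal of ℤ_20


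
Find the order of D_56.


|D_n| = 2n (n rotations and n reflections)
|D_56| = 2×56 = 112

|D_56| = 112


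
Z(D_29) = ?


Z(G) = {g ∈ G | gx = xg for all x ∈ G}
For odd n, Z(D_n) = {e}: no nontrivial rotation commutes with all reflections

Z(D_29) = {e}


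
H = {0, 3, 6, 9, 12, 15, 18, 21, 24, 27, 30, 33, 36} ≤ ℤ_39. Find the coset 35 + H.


35 + H = {35 + h (mod 39) : h ∈ H}
35+0=35, 35+3=38, 35+6=2, 35+9=5, 35+12=8, 35+15=11, 35+18=14, 35+21=17, 35+24=20, 35+27=23, 35+30=26, 35+33=29, 35+36=32
35 + H = {2, 5, 8, 11, 14, 17, 20, 23, 26, 29, 32, 35, 38} = 2 + H

35 + H = {2, 5, 8, 11, 14, 17, 20, 23, 26, 29, 32, 35, 38}


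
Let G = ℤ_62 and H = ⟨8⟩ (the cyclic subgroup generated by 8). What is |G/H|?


|⟨8⟩| = n / gcd(8, 62) = 62 / 2 = 31
H is normal (ℤ_62 is abelian).
|G/H| = |G| / |H| = 62 / 31 = 2

|G/H| = 2


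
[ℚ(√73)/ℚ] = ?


√73 has minimal polynomial x² - 73 (irreducible over ℚ since 73 is squarefree)

[ℚ(√73)/ℚ] = 2


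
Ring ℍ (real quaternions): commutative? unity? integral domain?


quaternion multiplication is non-commutative (ij = k ≠ ji = -k); has unity 1; a division ring but not an integral domain since integral domains are commutative by convention
Commutative: No
Integral domain: No
Has unity: Yes

ℍ (real quaternions): Commutative=No, Unity=Yes


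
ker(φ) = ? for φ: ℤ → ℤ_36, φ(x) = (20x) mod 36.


Kernel = preimage of identity
ker(φ) = {x ∈ ℤ : 20x ≡ 0 (mod 36)}. gcd(20,36) = 4, so 20x ≡ 0 (mod 36) ⟺ x ≡ 0 (mod 36/4 = 9). Hence ker(φ) = 9ℤ

ker(φ) = 9ℤ


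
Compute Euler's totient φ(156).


Factor n: 156 = 2^2 × 3 × 13
φ(n) = n · ∏(1 - 1/p) over distinct primes p | n
φ(156) = 156 · (1 - 1/2) · (1 - 1/3) · (1 - 1/13) = 48

φ(156) = 48


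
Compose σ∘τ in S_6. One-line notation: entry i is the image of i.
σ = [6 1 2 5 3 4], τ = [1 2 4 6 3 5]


σ∘τ: apply τ first, then σ
1 →τ 1 →σ 6
2 →τ 2 →σ 1
3 →τ 4 →σ 5
4 →τ 6 →σ 4
5 →τ 3 →σ 2
6 →τ 5 →σ 3

σ∘τ = [6 1 5 4 2 3]
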